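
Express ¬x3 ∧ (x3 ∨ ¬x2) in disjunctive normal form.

¬x3 ∧ ¬x2

¬x3 ∧ (x3 ∨ ¬x2)
≡ (¬x3 ∧ x3) ∨ (¬x3 ∧ ¬x2)   — distribute ∧ over ∨
≡ ¬x3 ∧ ¬x2   — simplify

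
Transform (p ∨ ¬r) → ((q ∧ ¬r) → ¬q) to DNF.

¬q ∨ r

(p ∨ ¬r) → ((q ∧ ¬r) → ¬q)
≡ ¬(p ∨ ¬r) ∨ ((q ∧ ¬r) → ¬q)   [eliminate →]
≡ ¬(p ∨ ¬r) ∨ ¬(q ∧ ¬r) ∨ ¬q   [eliminate →]
≡ (¬p ∧ ¬¬r) ∨ ¬(q ∧ ¬r) ∨ ¬q   [De Morgan]
≡ (¬p ∧ r) ∨ ¬(q ∧ ¬r) ∨ ¬q   [double negation]
≡ (¬p ∧ r) ∨ ¬q ∨ ¬¬r ∨ ¬q   [De Morgan]
≡ (¬p ∧ r) ∨ ¬q ∨ r ∨ ¬q   [double negation]
≡ ¬q ∨ r   [simplify]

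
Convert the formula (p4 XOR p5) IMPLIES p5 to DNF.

(p4 XOR p5) IMPLIES p5
⇔ NOT (p4 XOR p5) OR p5   [eliminate IMPLIES]
⇔ NOT ((p4 AND NOT p5) OR (NOT p4 AND p5)) OR p5   [expand XOR]
⇔ (NOT (p4 AND NOT p5) AND NOT (NOT p4 AND p5)) OR p5   [De Morgan]
⇔ ((NOT p4 OR NOT NOT p5) AND NOT (NOT p4 AND p5)) OR p5   [De Morgan]
⇔ ((NOT p4 OR p5) AND NOT (NOT p4 AND p5)) OR p5   [double negation]
⇔ ((NOT p4 OR p5) AND (NOT NOT p4 OR NOT p5)) OR p5   [De Morgan]
⇔ ((NOT p4 OR p5) AND (p4 OR NOT p5)) OR p5   [double negation]
⇔ (NOT p4 AND p4) OR (NOT p4 AND NOT p5) OR (p5 AND p4) OR (p5 AND NOT p5) OR p5   [distribute AND over OR]
⇔ (NOT p4 AND NOT p5) OR p5   [simplify]

(NOT p4 AND NOT p5) OR p5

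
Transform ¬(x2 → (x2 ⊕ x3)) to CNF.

¬(x2 → (x2 ⊕ x3))
⇔ ¬(¬x2 ∨ (x2 ⊕ x3))   — eliminate →
⇔ ¬(¬x2 ∨ ((x2 ∨ x3) ∧ ¬(x2 ∧ x3)))   — expand ⊕
⇔ ¬¬x2 ∧ ¬((x2 ∨ x3) ∧ ¬(x2 ∧ x3))   — De Morgan
⇔ x2 ∧ ¬((x2 ∨ x3) ∧ ¬(x2 ∧ x3))   — double negation
⇔ x2 ∧ (¬(x2 ∨ x3) ∨ ¬¬(x2 ∧ x3))   — De Morgan
⇔ x2 ∧ ((¬x2 ∧ ¬x3) ∨ ¬¬(x2 ∧ x3))   — De Morgan
⇔ x2 ∧ ((¬x2 ∧ ¬x3) ∨ (x2 ∧ x3))   — double negation
⇔ x2 ∧ (¬x2 ∨ x2) ∧ (¬x2 ∨ x3) ∧ (¬x3 ∨ x2) ∧ (¬x3 ∨ x3)   — distribute ∨ over ∧
⇔ x2 ∧ (¬x2 ∨ x3)   — simplify

x2 ∧ (¬x2 ∨ x3)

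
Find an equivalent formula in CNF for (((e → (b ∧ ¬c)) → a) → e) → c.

(((e → (b ∧ ¬c)) → a) → e) → c
= ¬(((e → (b ∧ ¬c)) → a) → e) ∨ c   (eliminate →)
= ¬(¬((e → (b ∧ ¬c)) → a) ∨ e) ∨ c   (eliminate →)
= ¬(¬(¬(e → (b ∧ ¬c)) ∨ a) ∨ e) ∨ c   (eliminate →)
= ¬(¬(¬(¬e ∨ (b ∧ ¬c)) ∨ a) ∨ e) ∨ c   (eliminate →)
= (¬¬(¬(¬e ∨ (b ∧ ¬c)) ∨ a) ∧ ¬e) ∨ c   (De Morgan)
= ((¬(¬e ∨ (b ∧ ¬c)) ∨ a) ∧ ¬e) ∨ c   (double negation)
= (((¬¬e ∧ ¬(b ∧ ¬c)) ∨ a) ∧ ¬e) ∨ c   (De Morgan)
= (((e ∧ ¬(b ∧ ¬c)) ∨ a) ∧ ¬e) ∨ c   (double negation)
= (((e ∧ (¬b ∨ ¬¬c)) ∨ a) ∧ ¬e) ∨ c   (De Morgan)
= (((e ∧ (¬b ∨ c)) ∨ a) ∧ ¬e) ∨ c   (double negation)
= (e ∨ a ∨ c) ∧ (¬b ∨ c ∨ a ∨ c) ∧ (¬e ∨ c)   (distribute ∨ over ∧)
= (e ∨ a ∨ c) ∧ (¬b ∨ c ∨ a) ∧ (¬e ∨ c)   (simplify)

(e ∨ a ∨ c) ∧ (¬b ∨ c ∨ a) ∧ (¬e ∨ c)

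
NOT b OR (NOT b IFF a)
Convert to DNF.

NOT b OR (b AND NOT a)

NOT b OR (NOT b IFF a)
= NOT b OR ((NOT b IMPLIES a) AND (a IMPLIES NOT b))   [eliminate IFF]
= NOT b OR ((NOT NOT b OR a) AND (a IMPLIES NOT b))   [eliminate IMPLIES]
= NOT b OR ((NOT NOT b OR a) AND (NOT a OR NOT b))   [eliminate IMPLIES]
= NOT b OR ((b OR a) AND (NOT a OR NOT b))   [double negation]
= NOT b OR (b AND NOT a) OR (b AND NOT b) OR (a AND NOT a) OR (a AND NOT b)   [distribute AND over OR]
= NOT b OR (b AND NOT a)   [simplify]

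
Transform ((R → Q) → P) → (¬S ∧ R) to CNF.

(¬R ∨ Q ∨ ¬S) ∧ (¬P ∨ ¬S) ∧ (¬P ∨ R)

((R → Q) → P) → (¬S ∧ R)
≡ ¬((R → Q) → P) ∨ (¬S ∧ R)   [eliminate →]
≡ ¬(¬(R → Q) ∨ P) ∨ (¬S ∧ R)   [eliminate →]
≡ ¬(¬(¬R ∨ Q) ∨ P) ∨ (¬S ∧ R)   [eliminate →]
≡ (¬¬(¬R ∨ Q) ∧ ¬P) ∨ (¬S ∧ R)   [De Morgan]
≡ ((¬R ∨ Q) ∧ ¬P) ∨ (¬S ∧ R)   [double negation]
≡ (¬R ∨ Q ∨ ¬S) ∧ (¬R ∨ Q ∨ R) ∧ (¬P ∨ ¬S) ∧ (¬P ∨ R)   [distribute ∨ over ∧]
≡ (¬R ∨ Q ∨ ¬S) ∧ (¬P ∨ ¬S) ∧ (¬P ∨ R)   [simplify]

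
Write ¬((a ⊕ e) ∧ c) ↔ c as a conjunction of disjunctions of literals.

c ∧ (¬c ∨ ¬a ∨ e) ∧ (¬c ∨ ¬e ∨ a)

¬((a ⊕ e) ∧ c) ↔ c
= (¬((a ⊕ e) ∧ c) → c) ∧ (c → ¬((a ⊕ e) ∧ c))   (eliminate ↔)
= (¬¬((a ⊕ e) ∧ c) ∨ c) ∧ (c → ¬((a ⊕ e) ∧ c))   (eliminate →)
= (¬¬((a ∨ e) ∧ ¬(a ∧ e) ∧ c) ∨ c) ∧ (c → ¬((a ⊕ e) ∧ c))   (expand ⊕)
= (¬¬((a ∨ e) ∧ ¬(a ∧ e) ∧ c) ∨ c) ∧ (¬c ∨ ¬((a ⊕ e) ∧ c))   (eliminate →)
= (¬¬((a ∨ e) ∧ ¬(a ∧ e) ∧ c) ∨ c) ∧ (¬c ∨ ¬((a ∨ e) ∧ ¬(a ∧ e) ∧ c))   (expand ⊕)
= (((a ∨ e) ∧ ¬(a ∧ e) ∧ c) ∨ c) ∧ (¬c ∨ ¬((a ∨ e) ∧ ¬(a ∧ e) ∧ c))   (double negation)
= (((a ∨ e) ∧ (¬a ∨ ¬e) ∧ c) ∨ c) ∧ (¬c ∨ ¬((a ∨ e) ∧ ¬(a ∧ e) ∧ c))   (De Morgan)
= (((a ∨ e) ∧ (¬a ∨ ¬e) ∧ c) ∨ c) ∧ (¬c ∨ ¬(a ∨ e) ∨ ¬¬(a ∧ e) ∨ ¬c)   (De Morgan)
= (((a ∨ e) ∧ (¬a ∨ ¬e) ∧ c) ∨ c) ∧ (¬c ∨ (¬a ∧ ¬e) ∨ ¬¬(a ∧ e) ∨ ¬c)   (De Morgan)
= (((a ∨ e) ∧ (¬a ∨ ¬e) ∧ c) ∨ c) ∧ (¬c ∨ (¬a ∧ ¬e) ∨ (a ∧ e) ∨ ¬c)   (double negation)
= (a ∨ e ∨ c) ∧ (¬a ∨ ¬e ∨ c) ∧ (c ∨ c) ∧ (¬c ∨ ¬a ∨ a ∨ ¬c) ∧ (¬c ∨ ¬a ∨ e ∨ ¬c) ∧ (¬c ∨ ¬e ∨ a ∨ ¬c) ∧ (¬c ∨ ¬e ∨ e ∨ ¬c)   (distribute ∨ over ∧)
= c ∧ (¬c ∨ ¬a ∨ e) ∧ (¬c ∨ ¬e ∨ a)   (simplify)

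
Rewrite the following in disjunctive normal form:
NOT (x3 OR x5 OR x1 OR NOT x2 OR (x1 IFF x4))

NOT (x3 OR x5 OR x1 OR NOT x2 OR (x1 IFF x4))
⇔ NOT (x3 OR x5 OR x1 OR NOT x2 OR ((x1 IMPLIES x4) AND (x4 IMPLIES x1)))   — eliminate IFF
⇔ NOT (x3 OR x5 OR x1 OR NOT x2 OR ((NOT x1 OR x4) AND (x4 IMPLIES x1)))   — eliminate IMPLIES
⇔ NOT (x3 OR x5 OR x1 OR NOT x2 OR ((NOT x1 OR x4) AND (NOT x4 OR x1)))   — eliminate IMPLIES
⇔ NOT x3 AND NOT x5 AND NOT x1 AND NOT NOT x2 AND NOT ((NOT x1 OR x4) AND (NOT x4 OR x1))   — De Morgan
⇔ NOT x3 AND NOT x5 AND NOT x1 AND x2 AND NOT ((NOT x1 OR x4) AND (NOT x4 OR x1))   — double negation
⇔ NOT x3 AND NOT x5 AND NOT x1 AND x2 AND (NOT (NOT x1 OR x4) OR NOT (NOT x4 OR x1))   — De Morgan
⇔ NOT x3 AND NOT x5 AND NOT x1 AND x2 AND ((NOT NOT x1 AND NOT x4) OR NOT (NOT x4 OR x1))   — De Morgan
⇔ NOT x3 AND NOT x5 AND NOT x1 AND x2 AND ((x1 AND NOT x4) OR NOT (NOT x4 OR x1))   — double negation
⇔ NOT x3 AND NOT x5 AND NOT x1 AND x2 AND ((x1 AND NOT x4) OR (NOT NOT x4 AND NOT x1))   — De Morgan
⇔ NOT x3 AND NOT x5 AND NOT x1 AND x2 AND ((x1 AND NOT x4) OR (x4 AND NOT x1))   — double negation
⇔ (NOT x3 AND NOT x5 AND NOT x1 AND x2 AND x1 AND NOT x4) OR (NOT x3 AND NOT x5 AND NOT x1 AND x2 AND x4 AND NOT x1)   — distribute AND over OR
⇔ NOT x3 AND NOT x5 AND NOT x1 AND x2 AND x4   — simplify

NOT x3 AND NOT x5 AND NOT x1 AND x2 AND x4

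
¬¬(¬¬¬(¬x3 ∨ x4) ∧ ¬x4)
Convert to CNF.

x3 ∧ ¬x4

¬¬(¬¬¬(¬x3 ∨ x4) ∧ ¬x4)
⇔ ¬¬¬(¬x3 ∨ x4) ∧ ¬x4   [double negation]
⇔ ¬(¬x3 ∨ x4) ∧ ¬x4   [double negation]
⇔ ¬¬x3 ∧ ¬x4 ∧ ¬x4   [De Morgan]
⇔ x3 ∧ ¬x4 ∧ ¬x4   [double negation]
⇔ x3 ∧ ¬x4   [simplify]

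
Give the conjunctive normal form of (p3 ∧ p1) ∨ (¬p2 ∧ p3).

p3 ∧ (p1 ∨ ¬p2)

(p3 ∧ p1) ∨ (¬p2 ∧ p3)
≡ (p3 ∨ ¬p2) ∧ (p3 ∨ p3) ∧ (p1 ∨ ¬p2) ∧ (p1 ∨ p3)   [distribute ∨ over ∧]
≡ p3 ∧ (p1 ∨ ¬p2)   [simplify]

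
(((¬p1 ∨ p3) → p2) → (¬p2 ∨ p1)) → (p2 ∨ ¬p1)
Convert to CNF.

p2 ∨ ¬p1

(((¬p1 ∨ p3) → p2) → (¬p2 ∨ p1)) → (p2 ∨ ¬p1)
⇔ ¬(((¬p1 ∨ p3) → p2) → (¬p2 ∨ p1)) ∨ p2 ∨ ¬p1
⇔ ¬(¬((¬p1 ∨ p3) → p2) ∨ ¬p2 ∨ p1) ∨ p2 ∨ ¬p1
⇔ ¬(¬(¬(¬p1 ∨ p3) ∨ p2) ∨ ¬p2 ∨ p1) ∨ p2 ∨ ¬p1
⇔ (¬¬(¬(¬p1 ∨ p3) ∨ p2) ∧ ¬¬p2 ∧ ¬p1) ∨ p2 ∨ ¬p1
⇔ ((¬(¬p1 ∨ p3) ∨ p2) ∧ ¬¬p2 ∧ ¬p1) ∨ p2 ∨ ¬p1
⇔ (((¬¬p1 ∧ ¬p3) ∨ p2) ∧ ¬¬p2 ∧ ¬p1) ∨ p2 ∨ ¬p1
⇔ (((p1 ∧ ¬p3) ∨ p2) ∧ ¬¬p2 ∧ ¬p1) ∨ p2 ∨ ¬p1
⇔ (((p1 ∧ ¬p3) ∨ p2) ∧ p2 ∧ ¬p1) ∨ p2 ∨ ¬p1
⇔ (p1 ∨ p2 ∨ p2 ∨ ¬p1) ∧ (¬p3 ∨ p2 ∨ p2 ∨ ¬p1) ∧ (p2 ∨ p2 ∨ ¬p1) ∧ (¬p1 ∨ p2 ∨ ¬p1)
⇔ p2 ∨ ¬p1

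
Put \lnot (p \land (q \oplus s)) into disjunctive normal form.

\lnot p \lor \lnot q \land \lnot s \lor s \land q

\lnot (p \land (q \oplus s))
= \lnot (p \land (q \land \lnot s \lor \lnot q \land s))   (expand \oplus)
= \lnot p \lor \lnot (q \land \lnot s \lor \lnot q \land s)   (De Morgan)
= \lnot p \lor \lnot (q \land \lnot s) \land \lnot (\lnot q \land s)   (De Morgan)
= \lnot p \lor (\lnot q \lor \lnot \lnot s) \land \lnot (\lnot q \land s)   (De Morgan)
= \lnot p \lor (\lnot q \lor s) \land \lnot (\lnot q \land s)   (double negation)
= \lnot p \lor (\lnot q \lor s) \land (\lnot \lnot q \lor \lnot s)   (De Morgan)
= \lnot p \lor (\lnot q \lor s) \land (q \lor \lnot s)   (double negation)
= \lnot p \lor \lnot q \land q \lor \lnot q \land \lnot s \lor s \land q \lor s \land \lnot s   (distribute \land over \lor)
= \lnot p \lor \lnot q \land \lnot s \lor s \land q   (simplify)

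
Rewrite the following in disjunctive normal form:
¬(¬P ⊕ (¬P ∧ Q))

¬(¬P ⊕ (¬P ∧ Q))
= ¬((¬P ∧ ¬(¬P ∧ Q)) ∨ (¬¬P ∧ ¬P ∧ Q))   [expand ⊕]
= ¬(¬P ∧ ¬(¬P ∧ Q)) ∧ ¬(¬¬P ∧ ¬P ∧ Q)   [De Morgan]
= (¬¬P ∨ ¬¬(¬P ∧ Q)) ∧ ¬(¬¬P ∧ ¬P ∧ Q)   [De Morgan]
= (P ∨ ¬¬(¬P ∧ Q)) ∧ ¬(¬¬P ∧ ¬P ∧ Q)   [double negation]
= (P ∨ (¬P ∧ Q)) ∧ ¬(¬¬P ∧ ¬P ∧ Q)   [double negation]
= (P ∨ (¬P ∧ Q)) ∧ (¬¬¬P ∨ ¬¬P ∨ ¬Q)   [De Morgan]
= (P ∨ (¬P ∧ Q)) ∧ (¬P ∨ ¬¬P ∨ ¬Q)   [double negation]
= (P ∨ (¬P ∧ Q)) ∧ (¬P ∨ P ∨ ¬Q)   [double negation]
= (P ∧ ¬P) ∨ (P ∧ P) ∨ (P ∧ ¬Q) ∨ (¬P ∧ Q ∧ ¬P) ∨ (¬P ∧ Q ∧ P) ∨ (¬P ∧ Q ∧ ¬Q)   [distribute ∧ over ∨]
= P ∨ (¬P ∧ Q)   [simplify]

P ∨ (¬P ∧ Q)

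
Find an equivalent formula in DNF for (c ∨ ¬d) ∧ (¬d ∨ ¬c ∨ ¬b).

(c ∧ ¬b) ∨ ¬d

(c ∨ ¬d) ∧ (¬d ∨ ¬c ∨ ¬b)
≡ (c ∧ ¬d) ∨ (c ∧ ¬c) ∨ (c ∧ ¬b) ∨ (¬d ∧ ¬d) ∨ (¬d ∧ ¬c) ∨ (¬d ∧ ¬b)   [distribute ∧ over ∨]
≡ (c ∧ ¬b) ∨ ¬d   [simplify]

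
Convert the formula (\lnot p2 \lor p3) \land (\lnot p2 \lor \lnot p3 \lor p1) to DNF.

\lnot p2 \lor (p3 \land p1)

(\lnot p2 \lor p3) \land (\lnot p2 \lor \lnot p3 \lor p1)
⇔ (\lnot p2 \land \lnot p2) \lor (\lnot p2 \land \lnot p3) \lor (\lnot p2 \land p1) \lor (p3 \land \lnot p2) \lor (p3 \land \lnot p3) \lor (p3 \land p1)
⇔ \lnot p2 \lor (p3 \land p1)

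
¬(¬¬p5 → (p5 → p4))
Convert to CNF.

p5 ∧ ¬p4

¬(¬¬p5 → (p5 → p4))
≡ ¬(¬¬¬p5 ∨ (p5 → p4))
≡ ¬(¬¬¬p5 ∨ ¬p5 ∨ p4)
≡ ¬¬¬¬p5 ∧ ¬¬p5 ∧ ¬p4
≡ ¬¬p5 ∧ ¬¬p5 ∧ ¬p4
≡ p5 ∧ ¬¬p5 ∧ ¬p4
≡ p5 ∧ p5 ∧ ¬p4
≡ p5 ∧ ¬p4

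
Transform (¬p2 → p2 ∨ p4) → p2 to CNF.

(¬p2 → p2 ∨ p4) → p2
≡ ¬(¬p2 → p2 ∨ p4) ∨ p2   [eliminate →]
≡ ¬(¬¬p2 ∨ p2 ∨ p4) ∨ p2   [eliminate →]
≡ ¬¬¬p2 ∧ ¬p2 ∧ ¬p4 ∨ p2   [De Morgan]
≡ ¬p2 ∧ ¬p2 ∧ ¬p4 ∨ p2   [double negation]
≡ (¬p2 ∨ p2) ∧ (¬p2 ∨ p2) ∧ (¬p4 ∨ p2)   [distribute ∨ over ∧]
≡ ¬p4 ∨ p2   [simplify]

¬p4 ∨ p2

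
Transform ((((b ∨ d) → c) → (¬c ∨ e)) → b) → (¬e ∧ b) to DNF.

((((b ∨ d) → c) → (¬c ∨ e)) → b) → (¬e ∧ b)
= ¬((((b ∨ d) → c) → (¬c ∨ e)) → b) ∨ (¬e ∧ b)   [eliminate →]
= ¬(¬(((b ∨ d) → c) → (¬c ∨ e)) ∨ b) ∨ (¬e ∧ b)   [eliminate →]
= ¬(¬(¬((b ∨ d) → c) ∨ ¬c ∨ e) ∨ b) ∨ (¬e ∧ b)   [eliminate →]
= ¬(¬(¬(¬(b ∨ d) ∨ c) ∨ ¬c ∨ e) ∨ b) ∨ (¬e ∧ b)   [eliminate →]
= (¬¬(¬(¬(b ∨ d) ∨ c) ∨ ¬c ∨ e) ∧ ¬b) ∨ (¬e ∧ b)   [De Morgan]
= ((¬(¬(b ∨ d) ∨ c) ∨ ¬c ∨ e) ∧ ¬b) ∨ (¬e ∧ b)   [double negation]
= (((¬¬(b ∨ d) ∧ ¬c) ∨ ¬c ∨ e) ∧ ¬b) ∨ (¬e ∧ b)   [De Morgan]
= ((((b ∨ d) ∧ ¬c) ∨ ¬c ∨ e) ∧ ¬b) ∨ (¬e ∧ b)   [double negation]
= (b ∧ ¬c ∧ ¬b) ∨ (d ∧ ¬c ∧ ¬b) ∨ (¬c ∧ ¬b) ∨ (e ∧ ¬b) ∨ (¬e ∧ b)   [distribute ∧ over ∨]
= (¬c ∧ ¬b) ∨ (e ∧ ¬b) ∨ (¬e ∧ b)   [simplify]

(¬c ∧ ¬b) ∨ (e ∧ ¬b) ∨ (¬e ∧ b)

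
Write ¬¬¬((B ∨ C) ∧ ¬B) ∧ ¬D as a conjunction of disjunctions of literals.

(¬C ∨ B) ∧ ¬D

¬¬¬((B ∨ C) ∧ ¬B) ∧ ¬D
= ¬((B ∨ C) ∧ ¬B) ∧ ¬D   [double negation]
= (¬(B ∨ C) ∨ ¬¬B) ∧ ¬D   [De Morgan]
= ((¬B ∧ ¬C) ∨ ¬¬B) ∧ ¬D   [De Morgan]
= ((¬B ∧ ¬C) ∨ B) ∧ ¬D   [double negation]
= (¬B ∨ B) ∧ (¬C ∨ B) ∧ ¬D   [distribute ∨ over ∧]
= (¬C ∨ B) ∧ ¬D   [simplify]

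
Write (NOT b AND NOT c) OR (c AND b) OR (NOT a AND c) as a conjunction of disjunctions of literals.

(NOT b AND NOT c) OR (c AND b) OR (NOT a AND c)
≡ (NOT b OR c OR NOT a) AND (NOT b OR c OR c) AND (NOT b OR b OR NOT a) AND (NOT b OR b OR c) AND (NOT c OR c OR NOT a) AND (NOT c OR c OR c) AND (NOT c OR b OR NOT a) AND (NOT c OR b OR c)   [distribute OR over AND]
≡ (NOT b OR c) AND (NOT c OR b OR NOT a)   [simplify]

(NOT b OR c) AND (NOT c OR b OR NOT a)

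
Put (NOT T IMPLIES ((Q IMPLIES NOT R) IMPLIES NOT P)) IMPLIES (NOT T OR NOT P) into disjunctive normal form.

NOT T OR NOT P

(NOT T IMPLIES ((Q IMPLIES NOT R) IMPLIES NOT P)) IMPLIES (NOT T OR NOT P)
= NOT (NOT T IMPLIES ((Q IMPLIES NOT R) IMPLIES NOT P)) OR NOT T OR NOT P   — eliminate IMPLIES
= NOT (NOT NOT T OR ((Q IMPLIES NOT R) IMPLIES NOT P)) OR NOT T OR NOT P   — eliminate IMPLIES
= NOT (NOT NOT T OR NOT (Q IMPLIES NOT R) OR NOT P) OR NOT T OR NOT P   — eliminate IMPLIES
= NOT (NOT NOT T OR NOT (NOT Q OR NOT R) OR NOT P) OR NOT T OR NOT P   — eliminate IMPLIES
= (NOT NOT NOT T AND NOT NOT (NOT Q OR NOT R) AND NOT NOT P) OR NOT T OR NOT P   — De Morgan
= (NOT T AND NOT NOT (NOT Q OR NOT R) AND NOT NOT P) OR NOT T OR NOT P   — double negation
= (NOT T AND (NOT Q OR NOT R) AND NOT NOT P) OR NOT T OR NOT P   — double negation
= (NOT T AND (NOT Q OR NOT R) AND P) OR NOT T OR NOT P   — double negation
= (NOT T AND NOT Q AND P) OR (NOT T AND NOT R AND P) OR NOT T OR NOT P   — distribute AND over OR
= NOT T OR NOT P   — simplify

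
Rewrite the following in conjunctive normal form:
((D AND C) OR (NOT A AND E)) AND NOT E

(D OR NOT A) AND (D OR E) AND (C OR NOT A) AND (C OR E) AND NOT E

((D AND C) OR (NOT A AND E)) AND NOT E
= (D OR NOT A) AND (D OR E) AND (C OR NOT A) AND (C OR E) AND NOT E   (distribute OR over AND)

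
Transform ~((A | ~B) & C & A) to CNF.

~((A | ~B) & C & A)
≡ ~(A | ~B) | ~C | ~A   [De Morgan]
≡ (~A & ~~B) | ~C | ~A   [De Morgan]
≡ (~A & B) | ~C | ~A   [double negation]
≡ (~A | ~C | ~A) & (B | ~C | ~A)   [distribute | over &]
≡ ~A | ~C   [simplify]

~A | ~C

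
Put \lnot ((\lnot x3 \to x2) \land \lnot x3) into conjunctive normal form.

\lnot ((\lnot x3 \to x2) \land \lnot x3)
= \lnot ((\lnot \lnot x3 \lor x2) \land \lnot x3)   [eliminate \to]
= \lnot (\lnot \lnot x3 \lor x2) \lor \lnot \lnot x3   [De Morgan]
= \lnot \lnot \lnot x3 \land \lnot x2 \lor \lnot \lnot x3   [De Morgan]
= \lnot x3 \land \lnot x2 \lor \lnot \lnot x3   [double negation]
= \lnot x3 \land \lnot x2 \lor x3   [double negation]
= (\lnot x3 \lor x3) \land (\lnot x2 \lor x3)   [distribute \lor over \land]
= \lnot x2 \lor x3   [simplify]

\lnot x2 \lor x3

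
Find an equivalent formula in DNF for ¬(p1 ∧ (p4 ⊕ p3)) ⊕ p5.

¬(p1 ∧ (p4 ⊕ p3)) ⊕ p5
≡ (¬(p1 ∧ (p4 ⊕ p3)) ∧ ¬p5) ∨ (¬¬(p1 ∧ (p4 ⊕ p3)) ∧ p5)
≡ (¬(p1 ∧ ((p4 ∧ ¬p3) ∨ (¬p4 ∧ p3))) ∧ ¬p5) ∨ (¬¬(p1 ∧ (p4 ⊕ p3)) ∧ p5)
≡ (¬(p1 ∧ ((p4 ∧ ¬p3) ∨ (¬p4 ∧ p3))) ∧ ¬p5) ∨ (¬¬(p1 ∧ ((p4 ∧ ¬p3) ∨ (¬p4 ∧ p3))) ∧ p5)
≡ ((¬p1 ∨ ¬((p4 ∧ ¬p3) ∨ (¬p4 ∧ p3))) ∧ ¬p5) ∨ (¬¬(p1 ∧ ((p4 ∧ ¬p3) ∨ (¬p4 ∧ p3))) ∧ p5)
≡ ((¬p1 ∨ (¬(p4 ∧ ¬p3) ∧ ¬(¬p4 ∧ p3))) ∧ ¬p5) ∨ (¬¬(p1 ∧ ((p4 ∧ ¬p3) ∨ (¬p4 ∧ p3))) ∧ p5)
≡ ((¬p1 ∨ ((¬p4 ∨ ¬¬p3) ∧ ¬(¬p4 ∧ p3))) ∧ ¬p5) ∨ (¬¬(p1 ∧ ((p4 ∧ ¬p3) ∨ (¬p4 ∧ p3))) ∧ p5)
≡ ((¬p1 ∨ ((¬p4 ∨ p3) ∧ ¬(¬p4 ∧ p3))) ∧ ¬p5) ∨ (¬¬(p1 ∧ ((p4 ∧ ¬p3) ∨ (¬p4 ∧ p3))) ∧ p5)
≡ ((¬p1 ∨ ((¬p4 ∨ p3) ∧ (¬¬p4 ∨ ¬p3))) ∧ ¬p5) ∨ (¬¬(p1 ∧ ((p4 ∧ ¬p3) ∨ (¬p4 ∧ p3))) ∧ p5)
≡ ((¬p1 ∨ ((¬p4 ∨ p3) ∧ (p4 ∨ ¬p3))) ∧ ¬p5) ∨ (¬¬(p1 ∧ ((p4 ∧ ¬p3) ∨ (¬p4 ∧ p3))) ∧ p5)
≡ ((¬p1 ∨ ((¬p4 ∨ p3) ∧ (p4 ∨ ¬p3))) ∧ ¬p5) ∨ (p1 ∧ ((p4 ∧ ¬p3) ∨ (¬p4 ∧ p3)) ∧ p5)
≡ (¬p1 ∧ ¬p5) ∨ (¬p4 ∧ p4 ∧ ¬p5) ∨ (¬p4 ∧ ¬p3 ∧ ¬p5) ∨ (p3 ∧ p4 ∧ ¬p5) ∨ (p3 ∧ ¬p3 ∧ ¬p5) ∨ (p1 ∧ p4 ∧ ¬p3 ∧ p5) ∨ (p1 ∧ ¬p4 ∧ p3 ∧ p5)
≡ (¬p1 ∧ ¬p5) ∨ (¬p4 ∧ ¬p3 ∧ ¬p5) ∨ (p3 ∧ p4 ∧ ¬p5) ∨ (p1 ∧ p4 ∧ ¬p3 ∧ p5) ∨ (p1 ∧ ¬p4 ∧ p3 ∧ p5)

(¬p1 ∧ ¬p5) ∨ (¬p4 ∧ ¬p3 ∧ ¬p5) ∨ (p3 ∧ p4 ∧ ¬p5) ∨ (p1 ∧ p4 ∧ ¬p3 ∧ p5) ∨ (p1 ∧ ¬p4 ∧ p3 ∧ p5)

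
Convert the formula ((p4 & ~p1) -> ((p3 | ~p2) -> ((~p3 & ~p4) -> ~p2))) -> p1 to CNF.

((p4 & ~p1) -> ((p3 | ~p2) -> ((~p3 & ~p4) -> ~p2))) -> p1
= ~((p4 & ~p1) -> ((p3 | ~p2) -> ((~p3 & ~p4) -> ~p2))) | p1   [eliminate ->]
= ~(~(p4 & ~p1) | ((p3 | ~p2) -> ((~p3 & ~p4) -> ~p2))) | p1   [eliminate ->]
= ~(~(p4 & ~p1) | ~(p3 | ~p2) | ((~p3 & ~p4) -> ~p2)) | p1   [eliminate ->]
= ~(~(p4 & ~p1) | ~(p3 | ~p2) | ~(~p3 & ~p4) | ~p2) | p1   [eliminate ->]
= (~~(p4 & ~p1) & ~~(p3 | ~p2) & ~~(~p3 & ~p4) & ~~p2) | p1   [De Morgan]
= (p4 & ~p1 & ~~(p3 | ~p2) & ~~(~p3 & ~p4) & ~~p2) | p1   [double negation]
= (p4 & ~p1 & (p3 | ~p2) & ~~(~p3 & ~p4) & ~~p2) | p1   [double negation]
= (p4 & ~p1 & (p3 | ~p2) & ~p3 & ~p4 & ~~p2) | p1   [double negation]
= (p4 & ~p1 & (p3 | ~p2) & ~p3 & ~p4 & p2) | p1   [double negation]
= (p4 | p1) & (~p1 | p1) & (p3 | ~p2 | p1) & (~p3 | p1) & (~p4 | p1) & (p2 | p1)   [distribute | over &]
= (p4 | p1) & (p3 | ~p2 | p1) & (~p3 | p1) & (~p4 | p1) & (p2 | p1)   [simplify]

(p4 | p1) & (p3 | ~p2 | p1) & (~p3 | p1) & (~p4 | p1) & (p2 | p1)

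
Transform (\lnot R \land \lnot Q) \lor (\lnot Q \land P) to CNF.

(\lnot R \land \lnot Q) \lor (\lnot Q \land P)
≡ (\lnot R \lor \lnot Q) \land (\lnot R \lor P) \land (\lnot Q \lor \lnot Q) \land (\lnot Q \lor P)   — distribute \lor over \land
≡ (\lnot R \lor P) \land \lnot Q   — simplify

(\lnot R \lor P) \land \lnot Q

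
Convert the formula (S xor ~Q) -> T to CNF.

(~S | ~Q | T) & (Q | S | T)

(S xor ~Q) -> T
≡ ~(S xor ~Q) | T   — eliminate ->
≡ ~((S | ~Q) & ~(S & ~Q)) | T   — expand xor
≡ ~(S | ~Q) | ~~(S & ~Q) | T   — De Morgan
≡ (~S & ~~Q) | ~~(S & ~Q) | T   — De Morgan
≡ (~S & Q) | ~~(S & ~Q) | T   — double negation
≡ (~S & Q) | (S & ~Q) | T   — double negation
≡ (~S | S | T) & (~S | ~Q | T) & (Q | S | T) & (Q | ~Q | T)   — distribute | over &
≡ (~S | ~Q | T) & (Q | S | T)   — simplify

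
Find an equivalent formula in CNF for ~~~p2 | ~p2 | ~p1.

~~~p2 | ~p2 | ~p1
⇔ ~p2 | ~p2 | ~p1   — double negation
⇔ ~p2 | ~p1   — simplify

~p2 | ~p1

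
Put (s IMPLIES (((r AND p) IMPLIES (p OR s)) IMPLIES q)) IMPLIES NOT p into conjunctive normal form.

(s OR NOT p) AND (NOT q OR NOT p)

(s IMPLIES (((r AND p) IMPLIES (p OR s)) IMPLIES q)) IMPLIES NOT p
≡ NOT (s IMPLIES (((r AND p) IMPLIES (p OR s)) IMPLIES q)) OR NOT p   — eliminate IMPLIES
≡ NOT (NOT s OR (((r AND p) IMPLIES (p OR s)) IMPLIES q)) OR NOT p   — eliminate IMPLIES
≡ NOT (NOT s OR NOT ((r AND p) IMPLIES (p OR s)) OR q) OR NOT p   — eliminate IMPLIES
≡ NOT (NOT s OR NOT (NOT (r AND p) OR p OR s) OR q) OR NOT p   — eliminate IMPLIES
≡ (NOT NOT s AND NOT NOT (NOT (r AND p) OR p OR s) AND NOT q) OR NOT p   — De Morgan
≡ (s AND NOT NOT (NOT (r AND p) OR p OR s) AND NOT q) OR NOT p   — double negation
≡ (s AND (NOT (r AND p) OR p OR s) AND NOT q) OR NOT p   — double negation
≡ (s AND (NOT r OR NOT p OR p OR s) AND NOT q) OR NOT p   — De Morgan
≡ (s OR NOT p) AND (NOT r OR NOT p OR p OR s OR NOT p) AND (NOT q OR NOT p)   — distribute OR over AND
≡ (s OR NOT p) AND (NOT q OR NOT p)   — simplify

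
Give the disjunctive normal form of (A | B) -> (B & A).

(~A & ~B) | (B & A)

(A | B) -> (B & A)
= ~(A | B) | (B & A)   [eliminate ->]
= (~A & ~B) | (B & A)   [De Morgan]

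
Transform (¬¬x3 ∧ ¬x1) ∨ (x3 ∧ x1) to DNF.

(x3 ∧ ¬x1) ∨ (x3 ∧ x1)

(¬¬x3 ∧ ¬x1) ∨ (x3 ∧ x1)
≡ (x3 ∧ ¬x1) ∨ (x3 ∧ x1)   — double negation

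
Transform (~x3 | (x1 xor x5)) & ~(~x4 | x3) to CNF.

x4 & ~x3

(~x3 | (x1 xor x5)) & ~(~x4 | x3)
≡ (~x3 | ((x1 | x5) & ~(x1 & x5))) & ~(~x4 | x3)   [expand xor]
≡ (~x3 | ((x1 | x5) & (~x1 | ~x5))) & ~(~x4 | x3)   [De Morgan]
≡ (~x3 | ((x1 | x5) & (~x1 | ~x5))) & ~~x4 & ~x3   [De Morgan]
≡ (~x3 | ((x1 | x5) & (~x1 | ~x5))) & x4 & ~x3   [double negation]
≡ (~x3 | x1 | x5) & (~x3 | ~x1 | ~x5) & x4 & ~x3   [distribute | over &]
≡ x4 & ~x3   [simplify]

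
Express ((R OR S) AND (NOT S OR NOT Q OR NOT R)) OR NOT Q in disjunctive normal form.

(R AND NOT S) OR (S AND NOT R) OR NOT Q

((R OR S) AND (NOT S OR NOT Q OR NOT R)) OR NOT Q
≡ (R AND NOT S) OR (R AND NOT Q) OR (R AND NOT R) OR (S AND NOT S) OR (S AND NOT Q) OR (S AND NOT R) OR NOT Q   — distribute AND over OR
≡ (R AND NOT S) OR (S AND NOT R) OR NOT Q   — simplify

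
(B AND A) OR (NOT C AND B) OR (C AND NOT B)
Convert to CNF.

(B AND A) OR (NOT C AND B) OR (C AND NOT B)
≡ (B OR NOT C OR C) AND (B OR NOT C OR NOT B) AND (B OR B OR C) AND (B OR B OR NOT B) AND (A OR NOT C OR C) AND (A OR NOT C OR NOT B) AND (A OR B OR C) AND (A OR B OR NOT B)
≡ (B OR C) AND (A OR NOT C OR NOT B)

(B OR C) AND (A OR NOT C OR NOT B)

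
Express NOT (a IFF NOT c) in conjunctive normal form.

(a OR NOT c) AND (c OR NOT a)

NOT (a IFF NOT c)
= NOT ((a IMPLIES NOT c) AND (NOT c IMPLIES a))   [eliminate IFF]
= NOT ((NOT a OR NOT c) AND (NOT c IMPLIES a))   [eliminate IMPLIES]
= NOT ((NOT a OR NOT c) AND (NOT NOT c OR a))   [eliminate IMPLIES]
= NOT (NOT a OR NOT c) OR NOT (NOT NOT c OR a)   [De Morgan]
= (NOT NOT a AND NOT NOT c) OR NOT (NOT NOT c OR a)   [De Morgan]
= (a AND NOT NOT c) OR NOT (NOT NOT c OR a)   [double negation]
= (a AND c) OR NOT (NOT NOT c OR a)   [double negation]
= (a AND c) OR (NOT NOT NOT c AND NOT a)   [De Morgan]
= (a AND c) OR (NOT c AND NOT a)   [double negation]
= (a OR NOT c) AND (a OR NOT a) AND (c OR NOT c) AND (c OR NOT a)   [distribute OR over AND]
= (a OR NOT c) AND (c OR NOT a)   [simplify]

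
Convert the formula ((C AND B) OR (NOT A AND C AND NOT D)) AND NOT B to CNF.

((C AND B) OR (NOT A AND C AND NOT D)) AND NOT B
≡ (C OR NOT A) AND (C OR C) AND (C OR NOT D) AND (B OR NOT A) AND (B OR C) AND (B OR NOT D) AND NOT B
≡ C AND (B OR NOT A) AND (B OR NOT D) AND NOT B

C AND (B OR NOT A) AND (B OR NOT D) AND NOT B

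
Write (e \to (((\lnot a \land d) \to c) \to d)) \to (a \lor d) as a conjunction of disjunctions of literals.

(e \to (((\lnot a \land d) \to c) \to d)) \to (a \lor d)
⇔ \lnot (e \to (((\lnot a \land d) \to c) \to d)) \lor a \lor d   [eliminate \to]
⇔ \lnot (\lnot e \lor (((\lnot a \land d) \to c) \to d)) \lor a \lor d   [eliminate \to]
⇔ \lnot (\lnot e \lor \lnot ((\lnot a \land d) \to c) \lor d) \lor a \lor d   [eliminate \to]
⇔ \lnot (\lnot e \lor \lnot (\lnot (\lnot a \land d) \lor c) \lor d) \lor a \lor d   [eliminate \to]
⇔ (\lnot \lnot e \land \lnot \lnot (\lnot (\lnot a \land d) \lor c) \land \lnot d) \lor a \lor d   [De Morgan]
⇔ (e \land \lnot \lnot (\lnot (\lnot a \land d) \lor c) \land \lnot d) \lor a \lor d   [double negation]
⇔ (e \land (\lnot (\lnot a \land d) \lor c) \land \lnot d) \lor a \lor d   [double negation]
⇔ (e \land (\lnot \lnot a \lor \lnot d \lor c) \land \lnot d) \lor a \lor d   [De Morgan]
⇔ (e \land (a \lor \lnot d \lor c) \land \lnot d) \lor a \lor d   [double negation]
⇔ (e \lor a \lor d) \land (a \lor \lnot d \lor c \lor a \lor d) \land (\lnot d \lor a \lor d)   [distribute \lor over \land]
⇔ e \lor a \lor d   [simplify]

e \lor a \lor d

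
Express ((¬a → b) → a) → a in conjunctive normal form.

((¬a → b) → a) → a
⇔ ¬((¬a → b) → a) ∨ a
⇔ ¬(¬(¬a → b) ∨ a) ∨ a
⇔ ¬(¬(¬¬a ∨ b) ∨ a) ∨ a
⇔ (¬¬(¬¬a ∨ b) ∧ ¬a) ∨ a
⇔ ((¬¬a ∨ b) ∧ ¬a) ∨ a
⇔ ((a ∨ b) ∧ ¬a) ∨ a
⇔ (a ∨ b ∨ a) ∧ (¬a ∨ a)
⇔ a ∨ b

a ∨ b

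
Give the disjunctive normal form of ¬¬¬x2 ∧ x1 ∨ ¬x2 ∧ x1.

¬x2 ∧ x1

¬¬¬x2 ∧ x1 ∨ ¬x2 ∧ x1
≡ ¬x2 ∧ x1 ∨ ¬x2 ∧ x1
≡ ¬x2 ∧ x1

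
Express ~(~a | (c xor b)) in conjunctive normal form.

~(~a | (c xor b))
= ~(~a | ((c | b) & ~(c & b)))   [expand xor]
= ~~a & ~((c | b) & ~(c & b))   [De Morgan]
= a & ~((c | b) & ~(c & b))   [double negation]
= a & (~(c | b) | ~~(c & b))   [De Morgan]
= a & ((~c & ~b) | ~~(c & b))   [De Morgan]
= a & ((~c & ~b) | (c & b))   [double negation]
= a & (~c | c) & (~c | b) & (~b | c) & (~b | b)   [distribute | over &]
= a & (~c | b) & (~b | c)   [simplify]

a & (~c | b) & (~b | c)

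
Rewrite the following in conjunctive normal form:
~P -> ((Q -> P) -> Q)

P | Q

~P -> ((Q -> P) -> Q)
⇔ ~~P | ((Q -> P) -> Q)   (eliminate ->)
⇔ ~~P | ~(Q -> P) | Q   (eliminate ->)
⇔ ~~P | ~(~Q | P) | Q   (eliminate ->)
⇔ P | ~(~Q | P) | Q   (double negation)
⇔ P | (~~Q & ~P) | Q   (De Morgan)
⇔ P | (Q & ~P) | Q   (double negation)
⇔ (P | Q | Q) & (P | ~P | Q)   (distribute | over &)
⇔ P | Q   (simplify)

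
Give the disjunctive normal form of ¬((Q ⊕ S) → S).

¬((Q ⊕ S) → S)
≡ ¬(¬(Q ⊕ S) ∨ S)   — eliminate →
≡ ¬(¬((Q ∧ ¬S) ∨ (¬Q ∧ S)) ∨ S)   — expand ⊕
≡ ¬¬((Q ∧ ¬S) ∨ (¬Q ∧ S)) ∧ ¬S   — De Morgan
≡ ((Q ∧ ¬S) ∨ (¬Q ∧ S)) ∧ ¬S   — double negation
≡ (Q ∧ ¬S ∧ ¬S) ∨ (¬Q ∧ S ∧ ¬S)   — distribute ∧ over ∨
≡ Q ∧ ¬S   — simplify

Q ∧ ¬S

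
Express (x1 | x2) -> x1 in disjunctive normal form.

(~x1 & ~x2) | x1

(x1 | x2) -> x1
= ~(x1 | x2) | x1   [eliminate ->]
= (~x1 & ~x2) | x1   [De Morgan]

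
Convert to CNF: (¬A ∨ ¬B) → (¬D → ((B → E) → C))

(A ∨ D ∨ ¬E ∨ C) ∧ (B ∨ D ∨ C)

(¬A ∨ ¬B) → (¬D → ((B → E) → C))
≡ ¬(¬A ∨ ¬B) ∨ (¬D → ((B → E) → C))   [eliminate →]
≡ ¬(¬A ∨ ¬B) ∨ ¬¬D ∨ ((B → E) → C)   [eliminate →]
≡ ¬(¬A ∨ ¬B) ∨ ¬¬D ∨ ¬(B → E) ∨ C   [eliminate →]
≡ ¬(¬A ∨ ¬B) ∨ ¬¬D ∨ ¬(¬B ∨ E) ∨ C   [eliminate →]
≡ (¬¬A ∧ ¬¬B) ∨ ¬¬D ∨ ¬(¬B ∨ E) ∨ C   [De Morgan]
≡ (A ∧ ¬¬B) ∨ ¬¬D ∨ ¬(¬B ∨ E) ∨ C   [double negation]
≡ (A ∧ B) ∨ ¬¬D ∨ ¬(¬B ∨ E) ∨ C   [double negation]
≡ (A ∧ B) ∨ D ∨ ¬(¬B ∨ E) ∨ C   [double negation]
≡ (A ∧ B) ∨ D ∨ (¬¬B ∧ ¬E) ∨ C   [De Morgan]
≡ (A ∧ B) ∨ D ∨ (B ∧ ¬E) ∨ C   [double negation]
≡ (A ∨ D ∨ B ∨ C) ∧ (A ∨ D ∨ ¬E ∨ C) ∧ (B ∨ D ∨ B ∨ C) ∧ (B ∨ D ∨ ¬E ∨ C)   [distribute ∨ over ∧]
≡ (A ∨ D ∨ ¬E ∨ C) ∧ (B ∨ D ∨ C)   [simplify]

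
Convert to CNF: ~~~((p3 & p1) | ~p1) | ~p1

~~~((p3 & p1) | ~p1) | ~p1
≡ ~((p3 & p1) | ~p1) | ~p1   [double negation]
≡ (~(p3 & p1) & ~~p1) | ~p1   [De Morgan]
≡ ((~p3 | ~p1) & ~~p1) | ~p1   [De Morgan]
≡ ((~p3 | ~p1) & p1) | ~p1   [double negation]
≡ (~p3 | ~p1 | ~p1) & (p1 | ~p1)   [distribute | over &]
≡ ~p3 | ~p1   [simplify]

~p3 | ~p1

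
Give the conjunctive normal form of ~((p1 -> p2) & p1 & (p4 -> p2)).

~p2 | ~p1

~((p1 -> p2) & p1 & (p4 -> p2))
≡ ~((~p1 | p2) & p1 & (p4 -> p2))   (eliminate ->)
≡ ~((~p1 | p2) & p1 & (~p4 | p2))   (eliminate ->)
≡ ~(~p1 | p2) | ~p1 | ~(~p4 | p2)   (De Morgan)
≡ (~~p1 & ~p2) | ~p1 | ~(~p4 | p2)   (De Morgan)
≡ (p1 & ~p2) | ~p1 | ~(~p4 | p2)   (double negation)
≡ (p1 & ~p2) | ~p1 | (~~p4 & ~p2)   (De Morgan)
≡ (p1 & ~p2) | ~p1 | (p4 & ~p2)   (double negation)
≡ (p1 | ~p1 | p4) & (p1 | ~p1 | ~p2) & (~p2 | ~p1 | p4) & (~p2 | ~p1 | ~p2)   (distribute | over &)
≡ ~p2 | ~p1   (simplify)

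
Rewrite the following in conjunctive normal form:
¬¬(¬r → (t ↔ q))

¬¬(¬r → (t ↔ q))
≡ ¬¬(¬¬r ∨ (t ↔ q))   [eliminate →]
≡ ¬¬(¬¬r ∨ ((t → q) ∧ (q → t)))   [eliminate ↔]
≡ ¬¬(¬¬r ∨ ((¬t ∨ q) ∧ (q → t)))   [eliminate →]
≡ ¬¬(¬¬r ∨ ((¬t ∨ q) ∧ (¬q ∨ t)))   [eliminate →]
≡ ¬¬r ∨ ((¬t ∨ q) ∧ (¬q ∨ t))   [double negation]
≡ r ∨ ((¬t ∨ q) ∧ (¬q ∨ t))   [double negation]
≡ (r ∨ ¬t ∨ q) ∧ (r ∨ ¬q ∨ t)   [distribute ∨ over ∧]

(r ∨ ¬t ∨ q) ∧ (r ∨ ¬q ∨ t)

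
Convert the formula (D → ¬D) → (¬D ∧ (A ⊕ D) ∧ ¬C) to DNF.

(D → ¬D) → (¬D ∧ (A ⊕ D) ∧ ¬C)
= ¬(D → ¬D) ∨ (¬D ∧ (A ⊕ D) ∧ ¬C)   [eliminate →]
= ¬(¬D ∨ ¬D) ∨ (¬D ∧ (A ⊕ D) ∧ ¬C)   [eliminate →]
= ¬(¬D ∨ ¬D) ∨ (¬D ∧ ((A ∧ ¬D) ∨ (¬A ∧ D)) ∧ ¬C)   [expand ⊕]
= (¬¬D ∧ ¬¬D) ∨ (¬D ∧ ((A ∧ ¬D) ∨ (¬A ∧ D)) ∧ ¬C)   [De Morgan]
= (D ∧ ¬¬D) ∨ (¬D ∧ ((A ∧ ¬D) ∨ (¬A ∧ D)) ∧ ¬C)   [double negation]
= (D ∧ D) ∨ (¬D ∧ ((A ∧ ¬D) ∨ (¬A ∧ D)) ∧ ¬C)   [double negation]
= (D ∧ D) ∨ (¬D ∧ A ∧ ¬D ∧ ¬C) ∨ (¬D ∧ ¬A ∧ D ∧ ¬C)   [distribute ∧ over ∨]
= D ∨ (¬D ∧ A ∧ ¬C)   [simplify]

D ∨ (¬D ∧ A ∧ ¬C)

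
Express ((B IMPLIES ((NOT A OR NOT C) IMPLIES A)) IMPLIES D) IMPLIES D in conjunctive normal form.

((B IMPLIES ((NOT A OR NOT C) IMPLIES A)) IMPLIES D) IMPLIES D
= NOT ((B IMPLIES ((NOT A OR NOT C) IMPLIES A)) IMPLIES D) OR D   [eliminate IMPLIES]
= NOT (NOT (B IMPLIES ((NOT A OR NOT C) IMPLIES A)) OR D) OR D   [eliminate IMPLIES]
= NOT (NOT (NOT B OR ((NOT A OR NOT C) IMPLIES A)) OR D) OR D   [eliminate IMPLIES]
= NOT (NOT (NOT B OR NOT (NOT A OR NOT C) OR A) OR D) OR D   [eliminate IMPLIES]
= (NOT NOT (NOT B OR NOT (NOT A OR NOT C) OR A) AND NOT D) OR D   [De Morgan]
= ((NOT B OR NOT (NOT A OR NOT C) OR A) AND NOT D) OR D   [double negation]
= ((NOT B OR (NOT NOT A AND NOT NOT C) OR A) AND NOT D) OR D   [De Morgan]
= ((NOT B OR (A AND NOT NOT C) OR A) AND NOT D) OR D   [double negation]
= ((NOT B OR (A AND C) OR A) AND NOT D) OR D   [double negation]
= (NOT B OR A OR A OR D) AND (NOT B OR C OR A OR D) AND (NOT D OR D)   [distribute OR over AND]
= NOT B OR A OR D   [simplify]

NOT B OR A OR D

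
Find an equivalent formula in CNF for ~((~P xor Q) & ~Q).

P | Q

~((~P xor Q) & ~Q)
≡ ~((~P | Q) & ~(~P & Q) & ~Q)   (expand xor)
≡ ~(~P | Q) | ~~(~P & Q) | ~~Q   (De Morgan)
≡ (~~P & ~Q) | ~~(~P & Q) | ~~Q   (De Morgan)
≡ (P & ~Q) | ~~(~P & Q) | ~~Q   (double negation)
≡ (P & ~Q) | (~P & Q) | ~~Q   (double negation)
≡ (P & ~Q) | (~P & Q) | Q   (double negation)
≡ (P | ~P | Q) & (P | Q | Q) & (~Q | ~P | Q) & (~Q | Q | Q)   (distribute | over &)
≡ P | Q   (simplify)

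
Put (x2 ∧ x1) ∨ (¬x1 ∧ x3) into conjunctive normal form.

(x2 ∨ ¬x1) ∧ (x2 ∨ x3) ∧ (x1 ∨ x3)

(x2 ∧ x1) ∨ (¬x1 ∧ x3)
≡ (x2 ∨ ¬x1) ∧ (x2 ∨ x3) ∧ (x1 ∨ ¬x1) ∧ (x1 ∨ x3)   (distribute ∨ over ∧)
≡ (x2 ∨ ¬x1) ∧ (x2 ∨ x3) ∧ (x1 ∨ x3)   (simplify)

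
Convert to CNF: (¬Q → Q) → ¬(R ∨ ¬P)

(¬Q ∨ ¬R) ∧ (¬Q ∨ P)

(¬Q → Q) → ¬(R ∨ ¬P)
≡ ¬(¬Q → Q) ∨ ¬(R ∨ ¬P)   (eliminate →)
≡ ¬(¬¬Q ∨ Q) ∨ ¬(R ∨ ¬P)   (eliminate →)
≡ (¬¬¬Q ∧ ¬Q) ∨ ¬(R ∨ ¬P)   (De Morgan)
≡ (¬Q ∧ ¬Q) ∨ ¬(R ∨ ¬P)   (double negation)
≡ (¬Q ∧ ¬Q) ∨ (¬R ∧ ¬¬P)   (De Morgan)
≡ (¬Q ∧ ¬Q) ∨ (¬R ∧ P)   (double negation)
≡ (¬Q ∨ ¬R) ∧ (¬Q ∨ P) ∧ (¬Q ∨ ¬R) ∧ (¬Q ∨ P)   (distribute ∨ over ∧)
≡ (¬Q ∨ ¬R) ∧ (¬Q ∨ P)   (simplify)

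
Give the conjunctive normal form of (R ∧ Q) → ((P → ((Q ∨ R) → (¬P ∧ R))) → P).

¬R ∨ ¬Q ∨ P

(R ∧ Q) → ((P → ((Q ∨ R) → (¬P ∧ R))) → P)
≡ ¬(R ∧ Q) ∨ ((P → ((Q ∨ R) → (¬P ∧ R))) → P)   [eliminate →]
≡ ¬(R ∧ Q) ∨ ¬(P → ((Q ∨ R) → (¬P ∧ R))) ∨ P   [eliminate →]
≡ ¬(R ∧ Q) ∨ ¬(¬P ∨ ((Q ∨ R) → (¬P ∧ R))) ∨ P   [eliminate →]
≡ ¬(R ∧ Q) ∨ ¬(¬P ∨ ¬(Q ∨ R) ∨ (¬P ∧ R)) ∨ P   [eliminate →]
≡ ¬R ∨ ¬Q ∨ ¬(¬P ∨ ¬(Q ∨ R) ∨ (¬P ∧ R)) ∨ P   [De Morgan]
≡ ¬R ∨ ¬Q ∨ (¬¬P ∧ ¬¬(Q ∨ R) ∧ ¬(¬P ∧ R)) ∨ P   [De Morgan]
≡ ¬R ∨ ¬Q ∨ (P ∧ ¬¬(Q ∨ R) ∧ ¬(¬P ∧ R)) ∨ P   [double negation]
≡ ¬R ∨ ¬Q ∨ (P ∧ (Q ∨ R) ∧ ¬(¬P ∧ R)) ∨ P   [double negation]
≡ ¬R ∨ ¬Q ∨ (P ∧ (Q ∨ R) ∧ (¬¬P ∨ ¬R)) ∨ P   [De Morgan]
≡ ¬R ∨ ¬Q ∨ (P ∧ (Q ∨ R) ∧ (P ∨ ¬R)) ∨ P   [double negation]
≡ (¬R ∨ ¬Q ∨ P ∨ P) ∧ (¬R ∨ ¬Q ∨ Q ∨ R ∨ P) ∧ (¬R ∨ ¬Q ∨ P ∨ ¬R ∨ P)   [distribute ∨ over ∧]
≡ ¬R ∨ ¬Q ∨ P   [simplify]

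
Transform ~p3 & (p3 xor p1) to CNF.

~p3 & (p3 xor p1)
= ~p3 & (p3 | p1) & ~(p3 & p1)   — expand xor
= ~p3 & (p3 | p1) & (~p3 | ~p1)   — De Morgan
= ~p3 & (p3 | p1)   — simplify

~p3 & (p3 | p1)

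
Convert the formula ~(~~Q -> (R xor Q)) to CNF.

Q & (~Q | R)

~(~~Q -> (R xor Q))
= ~(~~~Q | (R xor Q))   (eliminate ->)
= ~(~~~Q | ((R | Q) & ~(R & Q)))   (expand xor)
= ~~~~Q & ~((R | Q) & ~(R & Q))   (De Morgan)
= ~~Q & ~((R | Q) & ~(R & Q))   (double negation)
= Q & ~((R | Q) & ~(R & Q))   (double negation)
= Q & (~(R | Q) | ~~(R & Q))   (De Morgan)
= Q & ((~R & ~Q) | ~~(R & Q))   (De Morgan)
= Q & ((~R & ~Q) | (R & Q))   (double negation)
= Q & (~R | R) & (~R | Q) & (~Q | R) & (~Q | Q)   (distribute | over &)
= Q & (~Q | R)   (simplify)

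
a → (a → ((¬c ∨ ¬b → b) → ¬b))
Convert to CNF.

a → (a → ((¬c ∨ ¬b → b) → ¬b))
= ¬a ∨ (a → ((¬c ∨ ¬b → b) → ¬b))   [eliminate →]
= ¬a ∨ ¬a ∨ ((¬c ∨ ¬b → b) → ¬b)   [eliminate →]
= ¬a ∨ ¬a ∨ ¬(¬c ∨ ¬b → b) ∨ ¬b   [eliminate →]
= ¬a ∨ ¬a ∨ ¬(¬(¬c ∨ ¬b) ∨ b) ∨ ¬b   [eliminate →]
= ¬a ∨ ¬a ∨ ¬¬(¬c ∨ ¬b) ∧ ¬b ∨ ¬b   [De Morgan]
= ¬a ∨ ¬a ∨ (¬c ∨ ¬b) ∧ ¬b ∨ ¬b   [double negation]
= (¬a ∨ ¬a ∨ ¬c ∨ ¬b ∨ ¬b) ∧ (¬a ∨ ¬a ∨ ¬b ∨ ¬b)   [distribute ∨ over ∧]
= ¬a ∨ ¬b   [simplify]

¬a ∨ ¬b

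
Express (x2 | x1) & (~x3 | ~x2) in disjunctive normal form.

(x2 | x1) & (~x3 | ~x2)
≡ (x2 & ~x3) | (x2 & ~x2) | (x1 & ~x3) | (x1 & ~x2)   [distribute & over |]
≡ (x2 & ~x3) | (x1 & ~x3) | (x1 & ~x2)   [simplify]

(x2 & ~x3) | (x1 & ~x3) | (x1 & ~x2)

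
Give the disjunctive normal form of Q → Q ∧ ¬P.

Q → Q ∧ ¬P
⇔ ¬Q ∨ Q ∧ ¬P   (eliminate →)

¬Q ∨ Q ∧ ¬P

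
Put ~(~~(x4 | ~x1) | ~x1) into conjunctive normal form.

~x4 & x1

~(~~(x4 | ~x1) | ~x1)
≡ ~~~(x4 | ~x1) & ~~x1   — De Morgan
≡ ~(x4 | ~x1) & ~~x1   — double negation
≡ ~x4 & ~~x1 & ~~x1   — De Morgan
≡ ~x4 & x1 & ~~x1   — double negation
≡ ~x4 & x1 & x1   — double negation
≡ ~x4 & x1   — simplify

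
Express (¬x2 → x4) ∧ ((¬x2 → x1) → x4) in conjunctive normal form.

(¬x2 → x4) ∧ ((¬x2 → x1) → x4)
≡ (¬¬x2 ∨ x4) ∧ ((¬x2 → x1) → x4)
≡ (¬¬x2 ∨ x4) ∧ (¬(¬x2 → x1) ∨ x4)
≡ (¬¬x2 ∨ x4) ∧ (¬(¬¬x2 ∨ x1) ∨ x4)
≡ (x2 ∨ x4) ∧ (¬(¬¬x2 ∨ x1) ∨ x4)
≡ (x2 ∨ x4) ∧ ((¬¬¬x2 ∧ ¬x1) ∨ x4)
≡ (x2 ∨ x4) ∧ ((¬x2 ∧ ¬x1) ∨ x4)
≡ (x2 ∨ x4) ∧ (¬x2 ∨ x4) ∧ (¬x1 ∨ x4)

(x2 ∨ x4) ∧ (¬x2 ∨ x4) ∧ (¬x1 ∨ x4)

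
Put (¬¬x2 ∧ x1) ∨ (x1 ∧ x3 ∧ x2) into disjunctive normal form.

(¬¬x2 ∧ x1) ∨ (x1 ∧ x3 ∧ x2)
= (x2 ∧ x1) ∨ (x1 ∧ x3 ∧ x2)   [double negation]
= x2 ∧ x1   [simplify]

x2 ∧ x1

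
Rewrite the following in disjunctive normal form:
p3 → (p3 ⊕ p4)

¬p3 ∨ (p3 ∧ ¬p4)

p3 → (p3 ⊕ p4)
= ¬p3 ∨ (p3 ⊕ p4)   (eliminate →)
= ¬p3 ∨ (p3 ∧ ¬p4) ∨ (¬p3 ∧ p4)   (expand ⊕)
= ¬p3 ∨ (p3 ∧ ¬p4)   (simplify)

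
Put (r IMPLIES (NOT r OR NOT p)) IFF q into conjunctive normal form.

(r IMPLIES (NOT r OR NOT p)) IFF q
≡ ((r IMPLIES (NOT r OR NOT p)) IMPLIES q) AND (q IMPLIES (r IMPLIES (NOT r OR NOT p)))   [eliminate IFF]
≡ (NOT (r IMPLIES (NOT r OR NOT p)) OR q) AND (q IMPLIES (r IMPLIES (NOT r OR NOT p)))   [eliminate IMPLIES]
≡ (NOT (NOT r OR NOT r OR NOT p) OR q) AND (q IMPLIES (r IMPLIES (NOT r OR NOT p)))   [eliminate IMPLIES]
≡ (NOT (NOT r OR NOT r OR NOT p) OR q) AND (NOT q OR (r IMPLIES (NOT r OR NOT p)))   [eliminate IMPLIES]
≡ (NOT (NOT r OR NOT r OR NOT p) OR q) AND (NOT q OR NOT r OR NOT r OR NOT p)   [eliminate IMPLIES]
≡ ((NOT NOT r AND NOT NOT r AND NOT NOT p) OR q) AND (NOT q OR NOT r OR NOT r OR NOT p)   [De Morgan]
≡ ((r AND NOT NOT r AND NOT NOT p) OR q) AND (NOT q OR NOT r OR NOT r OR NOT p)   [double negation]
≡ ((r AND r AND NOT NOT p) OR q) AND (NOT q OR NOT r OR NOT r OR NOT p)   [double negation]
≡ ((r AND r AND p) OR q) AND (NOT q OR NOT r OR NOT r OR NOT p)   [double negation]
≡ (r OR q) AND (r OR q) AND (p OR q) AND (NOT q OR NOT r OR NOT r OR NOT p)   [distribute OR over AND]
≡ (r OR q) AND (p OR q) AND (NOT q OR NOT r OR NOT p)   [simplify]

(r OR q) AND (p OR q) AND (NOT q OR NOT r OR NOT p)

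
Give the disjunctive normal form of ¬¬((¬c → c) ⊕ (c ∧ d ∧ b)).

¬¬((¬c → c) ⊕ (c ∧ d ∧ b))
≡ ¬¬(((¬c → c) ∧ ¬(c ∧ d ∧ b)) ∨ (¬(¬c → c) ∧ c ∧ d ∧ b))
≡ ¬¬(((¬¬c ∨ c) ∧ ¬(c ∧ d ∧ b)) ∨ (¬(¬c → c) ∧ c ∧ d ∧ b))
≡ ¬¬(((¬¬c ∨ c) ∧ ¬(c ∧ d ∧ b)) ∨ (¬(¬¬c ∨ c) ∧ c ∧ d ∧ b))
≡ ((¬¬c ∨ c) ∧ ¬(c ∧ d ∧ b)) ∨ (¬(¬¬c ∨ c) ∧ c ∧ d ∧ b)
≡ ((c ∨ c) ∧ ¬(c ∧ d ∧ b)) ∨ (¬(¬¬c ∨ c) ∧ c ∧ d ∧ b)
≡ ((c ∨ c) ∧ (¬c ∨ ¬d ∨ ¬b)) ∨ (¬(¬¬c ∨ c) ∧ c ∧ d ∧ b)
≡ ((c ∨ c) ∧ (¬c ∨ ¬d ∨ ¬b)) ∨ (¬¬¬c ∧ ¬c ∧ c ∧ d ∧ b)
≡ ((c ∨ c) ∧ (¬c ∨ ¬d ∨ ¬b)) ∨ (¬c ∧ ¬c ∧ c ∧ d ∧ b)
≡ (c ∧ ¬c) ∨ (c ∧ ¬d) ∨ (c ∧ ¬b) ∨ (c ∧ ¬c) ∨ (c ∧ ¬d) ∨ (c ∧ ¬b) ∨ (¬c ∧ ¬c ∧ c ∧ d ∧ b)
≡ (c ∧ ¬d) ∨ (c ∧ ¬b)

(c ∧ ¬d) ∨ (c ∧ ¬b)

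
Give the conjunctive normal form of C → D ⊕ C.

¬C ∨ ¬D

C → D ⊕ C
≡ ¬C ∨ (D ⊕ C)
≡ ¬C ∨ (D ∨ C) ∧ ¬(D ∧ C)
≡ ¬C ∨ (D ∨ C) ∧ (¬D ∨ ¬C)
≡ (¬C ∨ D ∨ C) ∧ (¬C ∨ ¬D ∨ ¬C)
≡ ¬C ∨ ¬D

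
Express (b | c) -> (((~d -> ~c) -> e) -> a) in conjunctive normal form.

(~b | ~e | a) & (~c | d | a) & (~c | ~e | a)

(b | c) -> (((~d -> ~c) -> e) -> a)
≡ ~(b | c) | (((~d -> ~c) -> e) -> a)   [eliminate ->]
≡ ~(b | c) | ~((~d -> ~c) -> e) | a   [eliminate ->]
≡ ~(b | c) | ~(~(~d -> ~c) | e) | a   [eliminate ->]
≡ ~(b | c) | ~(~(~~d | ~c) | e) | a   [eliminate ->]
≡ (~b & ~c) | ~(~(~~d | ~c) | e) | a   [De Morgan]
≡ (~b & ~c) | (~~(~~d | ~c) & ~e) | a   [De Morgan]
≡ (~b & ~c) | ((~~d | ~c) & ~e) | a   [double negation]
≡ (~b & ~c) | ((d | ~c) & ~e) | a   [double negation]
≡ (~b | d | ~c | a) & (~b | ~e | a) & (~c | d | ~c | a) & (~c | ~e | a)   [distribute | over &]
≡ (~b | ~e | a) & (~c | d | a) & (~c | ~e | a)   [simplify]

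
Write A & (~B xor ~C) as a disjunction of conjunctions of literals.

A & (~B xor ~C)
= A & ((~B & ~~C) | (~~B & ~C))   [expand xor]
= A & ((~B & C) | (~~B & ~C))   [double negation]
= A & ((~B & C) | (B & ~C))   [double negation]
= (A & ~B & C) | (A & B & ~C)   [distribute & over |]

(A & ~B & C) | (A & B & ~C)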